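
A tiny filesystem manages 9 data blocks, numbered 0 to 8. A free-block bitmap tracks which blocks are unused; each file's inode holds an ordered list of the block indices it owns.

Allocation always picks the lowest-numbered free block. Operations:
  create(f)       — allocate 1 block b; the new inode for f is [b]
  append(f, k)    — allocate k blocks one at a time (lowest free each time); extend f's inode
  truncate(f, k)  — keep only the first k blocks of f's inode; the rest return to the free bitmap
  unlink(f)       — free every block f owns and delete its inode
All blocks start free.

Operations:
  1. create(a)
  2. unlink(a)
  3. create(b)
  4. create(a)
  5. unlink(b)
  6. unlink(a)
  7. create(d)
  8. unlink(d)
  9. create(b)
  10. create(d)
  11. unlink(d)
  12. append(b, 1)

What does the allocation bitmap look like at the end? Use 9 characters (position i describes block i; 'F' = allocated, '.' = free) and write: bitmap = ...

after create(a) → a:[0]  free=[F........]
after unlink(a) →   free=[.........]
after create(b) → b:[0]  free=[F........]
after create(a) → a:[1], b:[0]  free=[FF.......]
after unlink(b) → a:[1]  free=[.F.......]
after unlink(a) →   free=[.........]
after create(d) → d:[0]  free=[F........]
after unlink(d) →   free=[.........]
after create(b) → b:[0]  free=[F........]
after create(d) → b:[0], d:[1]  free=[FF.......]
after unlink(d) → b:[0]  free=[F........]
after append(b, 1) → b:[0, 1]  free=[FF.......]

bitmap = FF.......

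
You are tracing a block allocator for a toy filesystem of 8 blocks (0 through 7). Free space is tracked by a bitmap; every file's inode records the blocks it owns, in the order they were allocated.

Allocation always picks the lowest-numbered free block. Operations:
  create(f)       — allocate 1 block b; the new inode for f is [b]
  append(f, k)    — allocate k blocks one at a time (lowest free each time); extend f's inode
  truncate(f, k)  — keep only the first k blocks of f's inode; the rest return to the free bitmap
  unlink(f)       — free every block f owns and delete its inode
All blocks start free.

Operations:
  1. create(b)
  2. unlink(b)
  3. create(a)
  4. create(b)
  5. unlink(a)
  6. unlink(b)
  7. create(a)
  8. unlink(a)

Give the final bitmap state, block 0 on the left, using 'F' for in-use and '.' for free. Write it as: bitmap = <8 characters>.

bitmap = ........

  1. create(b)  ⇒  F.......  {b→[0]}
  2. unlink(b)  ⇒  ........  {}
  3. create(a)  ⇒  F.......  {a→[0]}
  4. create(b)  ⇒  FF......  {a→[0]; b→[1]}
  5. unlink(a)  ⇒  .F......  {b→[1]}
  6. unlink(b)  ⇒  ........  {}
  7. create(a)  ⇒  F.......  {a→[0]}
  8. unlink(a)  ⇒  ........  {}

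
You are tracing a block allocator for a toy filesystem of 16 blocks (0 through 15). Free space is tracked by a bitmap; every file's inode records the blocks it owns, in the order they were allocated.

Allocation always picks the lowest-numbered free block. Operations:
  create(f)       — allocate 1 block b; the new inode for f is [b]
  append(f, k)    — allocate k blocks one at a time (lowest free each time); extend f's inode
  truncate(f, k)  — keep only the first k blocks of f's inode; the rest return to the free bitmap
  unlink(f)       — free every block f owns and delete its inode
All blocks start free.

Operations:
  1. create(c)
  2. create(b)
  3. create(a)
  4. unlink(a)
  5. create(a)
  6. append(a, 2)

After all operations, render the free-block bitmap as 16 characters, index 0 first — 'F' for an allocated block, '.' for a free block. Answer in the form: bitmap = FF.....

bitmap = FFFFF...........

after create(c) → c:[0]  free=[F...............]
after create(b) → b:[1], c:[0]  free=[FF..............]
after create(a) → a:[2], b:[1], c:[0]  free=[FFF.............]
after unlink(a) → b:[1], c:[0]  free=[FF..............]
after create(a) → a:[2], b:[1], c:[0]  free=[FFF.............]
after append(a, 2) → a:[2, 3, 4], b:[1], c:[0]  free=[FFFFF...........]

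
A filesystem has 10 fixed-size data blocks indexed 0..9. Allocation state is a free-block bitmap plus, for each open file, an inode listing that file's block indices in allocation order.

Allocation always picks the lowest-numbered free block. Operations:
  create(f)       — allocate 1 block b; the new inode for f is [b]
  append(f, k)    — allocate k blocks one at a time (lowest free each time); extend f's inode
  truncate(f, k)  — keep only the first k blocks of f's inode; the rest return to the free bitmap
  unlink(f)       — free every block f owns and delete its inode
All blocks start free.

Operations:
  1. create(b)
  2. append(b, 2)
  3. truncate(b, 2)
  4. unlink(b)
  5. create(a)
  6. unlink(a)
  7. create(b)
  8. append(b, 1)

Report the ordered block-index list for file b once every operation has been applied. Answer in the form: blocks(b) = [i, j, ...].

blocks(b) = [0, 1]

  1. create(b)  ⇒  F.........  {b→[0]}
  2. append(b, 2)  ⇒  FFF.......  {b→[0, 1, 2]}
  3. truncate(b, 2)  ⇒  FF........  {b→[0, 1]}
  4. unlink(b)  ⇒  ..........  {}
  5. create(a)  ⇒  F.........  {a→[0]}
  6. unlink(a)  ⇒  ..........  {}
  7. create(b)  ⇒  F.........  {b→[0]}
  8. append(b, 1)  ⇒  FF........  {b→[0, 1]}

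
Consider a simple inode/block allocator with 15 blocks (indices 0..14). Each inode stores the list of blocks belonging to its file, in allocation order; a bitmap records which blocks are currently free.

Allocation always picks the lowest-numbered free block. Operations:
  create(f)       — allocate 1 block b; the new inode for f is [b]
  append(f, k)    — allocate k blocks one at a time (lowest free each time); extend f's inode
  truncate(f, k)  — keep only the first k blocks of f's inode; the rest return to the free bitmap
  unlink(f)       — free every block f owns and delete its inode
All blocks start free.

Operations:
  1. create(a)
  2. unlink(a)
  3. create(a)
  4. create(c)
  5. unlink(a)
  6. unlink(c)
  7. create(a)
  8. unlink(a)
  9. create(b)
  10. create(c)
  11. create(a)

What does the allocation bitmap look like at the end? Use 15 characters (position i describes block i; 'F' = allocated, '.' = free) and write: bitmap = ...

  1. create(a)  ⇒  F..............  {a→[0]}
  2. unlink(a)  ⇒  ...............  {}
  3. create(a)  ⇒  F..............  {a→[0]}
  4. create(c)  ⇒  FF.............  {a→[0]; c→[1]}
  5. unlink(a)  ⇒  .F.............  {c→[1]}
  6. unlink(c)  ⇒  ...............  {}
  7. create(a)  ⇒  F..............  {a→[0]}
  8. unlink(a)  ⇒  ...............  {}
  9. create(b)  ⇒  F..............  {b→[0]}
  10. create(c)  ⇒  FF.............  {b→[0]; c→[1]}
  11. create(a)  ⇒  FFF............  {a→[2]; b→[0]; c→[1]}

bitmap = FFF............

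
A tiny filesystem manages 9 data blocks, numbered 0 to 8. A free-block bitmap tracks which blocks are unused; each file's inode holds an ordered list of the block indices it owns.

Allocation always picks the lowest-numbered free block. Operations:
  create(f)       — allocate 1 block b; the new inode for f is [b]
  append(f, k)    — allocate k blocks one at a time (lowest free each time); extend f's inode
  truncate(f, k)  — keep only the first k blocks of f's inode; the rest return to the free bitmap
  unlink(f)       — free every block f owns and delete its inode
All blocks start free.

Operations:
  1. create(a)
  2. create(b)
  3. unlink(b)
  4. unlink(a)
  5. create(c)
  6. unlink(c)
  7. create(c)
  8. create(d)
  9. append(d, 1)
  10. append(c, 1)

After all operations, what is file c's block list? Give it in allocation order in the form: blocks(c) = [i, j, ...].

blocks(c) = [0, 3]

[1] create(a) — a=0 (map F........)
[2] create(b) — a=0 b=1 (map FF.......)
[3] unlink(b) — a=0 (map F........)
[4] unlink(a) —  (map .........)
[5] create(c) — c=0 (map F........)
[6] unlink(c) —  (map .........)
[7] create(c) — c=0 (map F........)
[8] create(d) — c=0 d=1 (map FF.......)
[9] append(d, 1) — c=0 d=1,2 (map FFF......)
[10] append(c, 1) — c=0,3 d=1,2 (map FFFF.....)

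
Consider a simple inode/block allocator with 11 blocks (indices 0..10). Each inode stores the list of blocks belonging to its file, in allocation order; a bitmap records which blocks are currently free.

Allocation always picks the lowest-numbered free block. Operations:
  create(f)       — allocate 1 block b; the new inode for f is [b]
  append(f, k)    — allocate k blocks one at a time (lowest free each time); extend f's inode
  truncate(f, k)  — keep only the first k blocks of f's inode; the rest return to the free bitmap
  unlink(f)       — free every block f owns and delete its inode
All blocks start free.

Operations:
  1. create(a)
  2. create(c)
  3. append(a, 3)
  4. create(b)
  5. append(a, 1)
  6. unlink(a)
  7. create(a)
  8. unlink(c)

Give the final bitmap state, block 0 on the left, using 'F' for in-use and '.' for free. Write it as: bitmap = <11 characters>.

bitmap = F....F.....

create(a): bitmap=F.......... | a=[0]
create(c): bitmap=FF......... | a=[0] c=[1]
append(a, 3): bitmap=FFFFF...... | a=[0, 2, 3, 4] c=[1]
create(b): bitmap=FFFFFF..... | a=[0, 2, 3, 4] b=[5] c=[1]
append(a, 1): bitmap=FFFFFFF.... | a=[0, 2, 3, 4, 6] b=[5] c=[1]
unlink(a): bitmap=.F...F..... | b=[5] c=[1]
create(a): bitmap=FF...F..... | a=[0] b=[5] c=[1]
unlink(c): bitmap=F....F..... | a=[0] b=[5]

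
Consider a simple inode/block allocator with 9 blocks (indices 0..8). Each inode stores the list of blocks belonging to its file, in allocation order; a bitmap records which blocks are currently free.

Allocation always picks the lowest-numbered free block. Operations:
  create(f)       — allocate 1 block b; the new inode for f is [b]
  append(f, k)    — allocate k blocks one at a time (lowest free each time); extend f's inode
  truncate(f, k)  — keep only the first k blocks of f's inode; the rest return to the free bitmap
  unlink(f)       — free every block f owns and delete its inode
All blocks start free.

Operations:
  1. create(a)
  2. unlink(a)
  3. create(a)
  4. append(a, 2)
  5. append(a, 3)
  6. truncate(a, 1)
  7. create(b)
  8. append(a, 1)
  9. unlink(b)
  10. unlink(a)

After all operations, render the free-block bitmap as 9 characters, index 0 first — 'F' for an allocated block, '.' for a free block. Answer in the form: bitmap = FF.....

create(a): bitmap=F........ | a=[0]
unlink(a): bitmap=......... | 
create(a): bitmap=F........ | a=[0]
append(a, 2): bitmap=FFF...... | a=[0, 1, 2]
append(a, 3): bitmap=FFFFFF... | a=[0, 1, 2, 3, 4, 5]
truncate(a, 1): bitmap=F........ | a=[0]
create(b): bitmap=FF....... | a=[0] b=[1]
append(a, 1): bitmap=FFF...... | a=[0, 2] b=[1]
unlink(b): bitmap=F.F...... | a=[0, 2]
unlink(a): bitmap=......... | 

bitmap = .........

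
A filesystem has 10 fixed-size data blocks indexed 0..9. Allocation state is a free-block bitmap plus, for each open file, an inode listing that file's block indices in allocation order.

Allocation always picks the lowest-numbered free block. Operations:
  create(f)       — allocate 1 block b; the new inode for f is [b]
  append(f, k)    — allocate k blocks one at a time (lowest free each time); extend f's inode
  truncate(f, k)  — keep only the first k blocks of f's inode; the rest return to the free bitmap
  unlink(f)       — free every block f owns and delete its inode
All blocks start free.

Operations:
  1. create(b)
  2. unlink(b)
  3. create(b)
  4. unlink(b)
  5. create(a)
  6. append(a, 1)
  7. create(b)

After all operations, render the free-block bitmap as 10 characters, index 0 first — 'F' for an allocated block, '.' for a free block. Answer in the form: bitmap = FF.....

bitmap = FFF.......

after create(b) → b:[0]  free=[F.........]
after unlink(b) →   free=[..........]
after create(b) → b:[0]  free=[F.........]
after unlink(b) →   free=[..........]
after create(a) → a:[0]  free=[F.........]
after append(a, 1) → a:[0, 1]  free=[FF........]
after create(b) → a:[0, 1], b:[2]  free=[FFF.......]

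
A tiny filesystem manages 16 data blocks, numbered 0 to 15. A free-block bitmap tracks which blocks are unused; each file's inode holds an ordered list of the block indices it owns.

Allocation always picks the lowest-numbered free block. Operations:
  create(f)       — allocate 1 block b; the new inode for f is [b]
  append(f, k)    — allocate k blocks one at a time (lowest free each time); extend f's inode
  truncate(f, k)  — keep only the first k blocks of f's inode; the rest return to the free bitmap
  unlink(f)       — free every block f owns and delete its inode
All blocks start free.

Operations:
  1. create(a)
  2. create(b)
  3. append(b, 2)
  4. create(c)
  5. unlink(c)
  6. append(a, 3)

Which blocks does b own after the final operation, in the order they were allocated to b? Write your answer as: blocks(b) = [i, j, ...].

blocks(b) = [1, 2, 3]

  1. create(a)  ⇒  F...............  {a→[0]}
  2. create(b)  ⇒  FF..............  {a→[0]; b→[1]}
  3. append(b, 2)  ⇒  FFFF............  {a→[0]; b→[1, 2, 3]}
  4. create(c)  ⇒  FFFFF...........  {a→[0]; b→[1, 2, 3]; c→[4]}
  5. unlink(c)  ⇒  FFFF............  {a→[0]; b→[1, 2, 3]}
  6. append(a, 3)  ⇒  FFFFFFF.........  {a→[0, 4, 5, 6]; b→[1, 2, 3]}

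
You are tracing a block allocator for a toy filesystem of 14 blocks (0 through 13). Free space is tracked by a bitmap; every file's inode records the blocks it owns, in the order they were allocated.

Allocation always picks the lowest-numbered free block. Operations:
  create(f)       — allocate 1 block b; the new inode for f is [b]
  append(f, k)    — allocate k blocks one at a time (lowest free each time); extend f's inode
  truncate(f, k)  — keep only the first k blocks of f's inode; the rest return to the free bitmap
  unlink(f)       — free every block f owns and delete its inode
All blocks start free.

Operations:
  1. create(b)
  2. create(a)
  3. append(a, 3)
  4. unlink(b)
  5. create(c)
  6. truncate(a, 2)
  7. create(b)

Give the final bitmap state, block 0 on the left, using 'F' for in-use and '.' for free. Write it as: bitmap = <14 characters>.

after create(b) → b:[0]  free=[F.............]
after create(a) → a:[1], b:[0]  free=[FF............]
after append(a, 3) → a:[1, 2, 3, 4], b:[0]  free=[FFFFF.........]
after unlink(b) → a:[1, 2, 3, 4]  free=[.FFFF.........]
after create(c) → a:[1, 2, 3, 4], c:[0]  free=[FFFFF.........]
after truncate(a, 2) → a:[1, 2], c:[0]  free=[FFF...........]
after create(b) → a:[1, 2], b:[3], c:[0]  free=[FFFF..........]

bitmap = FFFF..........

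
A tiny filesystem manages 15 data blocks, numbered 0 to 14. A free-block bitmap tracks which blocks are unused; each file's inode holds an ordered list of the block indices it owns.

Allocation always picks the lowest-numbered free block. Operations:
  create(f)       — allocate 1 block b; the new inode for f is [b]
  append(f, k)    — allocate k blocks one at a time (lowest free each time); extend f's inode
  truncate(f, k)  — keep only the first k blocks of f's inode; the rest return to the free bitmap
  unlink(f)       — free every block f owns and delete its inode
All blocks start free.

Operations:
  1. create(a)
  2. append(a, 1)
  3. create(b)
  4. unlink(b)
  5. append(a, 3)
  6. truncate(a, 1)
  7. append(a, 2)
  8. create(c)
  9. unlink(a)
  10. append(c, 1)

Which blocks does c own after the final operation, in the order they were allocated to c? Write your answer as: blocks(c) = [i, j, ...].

  1. create(a)  ⇒  F..............  {a→[0]}
  2. append(a, 1)  ⇒  FF.............  {a→[0, 1]}
  3. create(b)  ⇒  FFF............  {a→[0, 1]; b→[2]}
  4. unlink(b)  ⇒  FF.............  {a→[0, 1]}
  5. append(a, 3)  ⇒  FFFFF..........  {a→[0, 1, 2, 3, 4]}
  6. truncate(a, 1)  ⇒  F..............  {a→[0]}
  7. append(a, 2)  ⇒  FFF............  {a→[0, 1, 2]}
  8. create(c)  ⇒  FFFF...........  {a→[0, 1, 2]; c→[3]}
  9. unlink(a)  ⇒  ...F...........  {c→[3]}
  10. append(c, 1)  ⇒  F..F...........  {c→[3, 0]}

blocks(c) = [3, 0]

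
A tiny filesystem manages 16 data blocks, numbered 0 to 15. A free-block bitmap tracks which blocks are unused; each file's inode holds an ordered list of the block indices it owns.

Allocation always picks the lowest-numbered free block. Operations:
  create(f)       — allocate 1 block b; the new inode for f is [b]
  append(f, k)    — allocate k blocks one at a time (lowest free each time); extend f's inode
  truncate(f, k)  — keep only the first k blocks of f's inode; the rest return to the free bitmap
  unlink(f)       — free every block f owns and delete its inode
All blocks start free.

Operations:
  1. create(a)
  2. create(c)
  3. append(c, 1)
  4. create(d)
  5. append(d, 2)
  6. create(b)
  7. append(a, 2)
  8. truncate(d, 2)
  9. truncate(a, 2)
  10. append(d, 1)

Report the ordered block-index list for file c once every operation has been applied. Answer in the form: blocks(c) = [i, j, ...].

blocks(c) = [1, 2]

  1. create(a)  ⇒  F...............  {a→[0]}
  2. create(c)  ⇒  FF..............  {a→[0]; c→[1]}
  3. append(c, 1)  ⇒  FFF.............  {a→[0]; c→[1, 2]}
  4. create(d)  ⇒  FFFF............  {a→[0]; c→[1, 2]; d→[3]}
  5. append(d, 2)  ⇒  FFFFFF..........  {a→[0]; c→[1, 2]; d→[3, 4, 5]}
  6. create(b)  ⇒  FFFFFFF.........  {a→[0]; b→[6]; c→[1, 2]; d→[3, 4, 5]}
  7. append(a, 2)  ⇒  FFFFFFFFF.......  {a→[0, 7, 8]; b→[6]; c→[1, 2]; d→[3, 4, 5]}
  8. truncate(d, 2)  ⇒  FFFFF.FFF.......  {a→[0, 7, 8]; b→[6]; c→[1, 2]; d→[3, 4]}
  9. truncate(a, 2)  ⇒  FFFFF.FF........  {a→[0, 7]; b→[6]; c→[1, 2]; d→[3, 4]}
  10. append(d, 1)  ⇒  FFFFFFFF........  {a→[0, 7]; b→[6]; c→[1, 2]; d→[3, 4, 5]}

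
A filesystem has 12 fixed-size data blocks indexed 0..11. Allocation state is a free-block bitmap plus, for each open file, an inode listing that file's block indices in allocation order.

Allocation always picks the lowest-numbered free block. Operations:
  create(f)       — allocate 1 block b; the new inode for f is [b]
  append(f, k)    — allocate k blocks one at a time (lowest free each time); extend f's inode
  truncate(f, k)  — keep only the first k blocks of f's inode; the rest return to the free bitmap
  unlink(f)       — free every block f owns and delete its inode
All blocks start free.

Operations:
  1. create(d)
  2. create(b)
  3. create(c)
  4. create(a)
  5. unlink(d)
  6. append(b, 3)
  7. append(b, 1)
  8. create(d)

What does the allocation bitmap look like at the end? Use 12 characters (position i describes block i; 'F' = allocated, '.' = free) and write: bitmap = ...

bitmap = FFFFFFFF....

after create(d) → d:[0]  free=[F...........]
after create(b) → b:[1], d:[0]  free=[FF..........]
after create(c) → b:[1], c:[2], d:[0]  free=[FFF.........]
after create(a) → a:[3], b:[1], c:[2], d:[0]  free=[FFFF........]
after unlink(d) → a:[3], b:[1], c:[2]  free=[.FFF........]
after append(b, 3) → a:[3], b:[1, 0, 4, 5], c:[2]  free=[FFFFFF......]
after append(b, 1) → a:[3], b:[1, 0, 4, 5, 6], c:[2]  free=[FFFFFFF.....]
after create(d) → a:[3], b:[1, 0, 4, 5, 6], c:[2], d:[7]  free=[FFFFFFFF....]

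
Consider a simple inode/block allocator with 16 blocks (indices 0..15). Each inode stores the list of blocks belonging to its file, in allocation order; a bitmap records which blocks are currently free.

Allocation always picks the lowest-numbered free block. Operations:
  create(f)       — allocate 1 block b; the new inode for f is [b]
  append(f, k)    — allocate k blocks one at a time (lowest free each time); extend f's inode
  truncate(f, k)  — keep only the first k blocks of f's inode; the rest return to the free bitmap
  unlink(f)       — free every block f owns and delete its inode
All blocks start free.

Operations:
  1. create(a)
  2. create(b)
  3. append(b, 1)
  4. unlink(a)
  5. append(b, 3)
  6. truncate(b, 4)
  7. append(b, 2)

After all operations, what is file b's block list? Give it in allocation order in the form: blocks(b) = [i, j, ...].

create(a): bitmap=F............... | a=[0]
create(b): bitmap=FF.............. | a=[0] b=[1]
append(b, 1): bitmap=FFF............. | a=[0] b=[1, 2]
unlink(a): bitmap=.FF............. | b=[1, 2]
append(b, 3): bitmap=FFFFF........... | b=[1, 2, 0, 3, 4]
truncate(b, 4): bitmap=FFFF............ | b=[1, 2, 0, 3]
append(b, 2): bitmap=FFFFFF.......... | b=[1, 2, 0, 3, 4, 5]

blocks(b) = [1, 2, 0, 3, 4, 5]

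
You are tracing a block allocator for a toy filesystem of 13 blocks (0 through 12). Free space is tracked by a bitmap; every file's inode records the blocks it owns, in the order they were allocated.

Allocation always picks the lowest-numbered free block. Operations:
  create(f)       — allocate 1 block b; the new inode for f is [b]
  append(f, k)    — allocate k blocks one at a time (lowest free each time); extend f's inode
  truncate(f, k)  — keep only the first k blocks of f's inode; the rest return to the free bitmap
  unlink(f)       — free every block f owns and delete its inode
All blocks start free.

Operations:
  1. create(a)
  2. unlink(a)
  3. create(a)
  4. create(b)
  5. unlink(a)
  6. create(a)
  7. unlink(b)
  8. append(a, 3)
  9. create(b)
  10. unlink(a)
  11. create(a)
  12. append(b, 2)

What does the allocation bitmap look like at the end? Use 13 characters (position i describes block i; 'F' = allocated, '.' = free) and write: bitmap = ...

bitmap = FFF.F........

after create(a) → a:[0]  free=[F............]
after unlink(a) →   free=[.............]
after create(a) → a:[0]  free=[F............]
after create(b) → a:[0], b:[1]  free=[FF...........]
after unlink(a) → b:[1]  free=[.F...........]
after create(a) → a:[0], b:[1]  free=[FF...........]
after unlink(b) → a:[0]  free=[F............]
after append(a, 3) → a:[0, 1, 2, 3]  free=[FFFF.........]
after create(b) → a:[0, 1, 2, 3], b:[4]  free=[FFFFF........]
after unlink(a) → b:[4]  free=[....F........]
after create(a) → a:[0], b:[4]  free=[F...F........]
after append(b, 2) → a:[0], b:[4, 1, 2]  free=[FFF.F........]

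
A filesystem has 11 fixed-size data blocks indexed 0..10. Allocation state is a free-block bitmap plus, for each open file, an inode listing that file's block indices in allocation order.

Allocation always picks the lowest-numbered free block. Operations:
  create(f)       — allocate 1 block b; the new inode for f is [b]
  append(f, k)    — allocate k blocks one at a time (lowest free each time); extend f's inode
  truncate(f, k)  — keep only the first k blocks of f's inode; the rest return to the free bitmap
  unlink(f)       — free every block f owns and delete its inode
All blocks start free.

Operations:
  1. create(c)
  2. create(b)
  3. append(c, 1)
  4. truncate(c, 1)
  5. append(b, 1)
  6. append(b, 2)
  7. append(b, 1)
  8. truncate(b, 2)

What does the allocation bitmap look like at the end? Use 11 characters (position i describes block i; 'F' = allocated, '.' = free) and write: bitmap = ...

create(c): bitmap=F.......... | c=[0]
create(b): bitmap=FF......... | b=[1] c=[0]
append(c, 1): bitmap=FFF........ | b=[1] c=[0, 2]
truncate(c, 1): bitmap=FF......... | b=[1] c=[0]
append(b, 1): bitmap=FFF........ | b=[1, 2] c=[0]
append(b, 2): bitmap=FFFFF...... | b=[1, 2, 3, 4] c=[0]
append(b, 1): bitmap=FFFFFF..... | b=[1, 2, 3, 4, 5] c=[0]
truncate(b, 2): bitmap=FFF........ | b=[1, 2] c=[0]

bitmap = FFF........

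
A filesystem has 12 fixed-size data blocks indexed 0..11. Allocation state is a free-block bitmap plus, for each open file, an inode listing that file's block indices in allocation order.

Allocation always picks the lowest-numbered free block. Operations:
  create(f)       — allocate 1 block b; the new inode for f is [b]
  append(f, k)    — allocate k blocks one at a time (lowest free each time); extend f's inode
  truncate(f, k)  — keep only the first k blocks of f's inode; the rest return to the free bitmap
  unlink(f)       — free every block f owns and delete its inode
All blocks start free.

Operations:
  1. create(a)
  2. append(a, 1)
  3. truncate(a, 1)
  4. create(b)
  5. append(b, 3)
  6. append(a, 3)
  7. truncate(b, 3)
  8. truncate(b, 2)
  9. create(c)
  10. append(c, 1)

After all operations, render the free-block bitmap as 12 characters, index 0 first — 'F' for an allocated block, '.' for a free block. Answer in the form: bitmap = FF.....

after create(a) → a:[0]  free=[F...........]
after append(a, 1) → a:[0, 1]  free=[FF..........]
after truncate(a, 1) → a:[0]  free=[F...........]
after create(b) → a:[0], b:[1]  free=[FF..........]
after append(b, 3) → a:[0], b:[1, 2, 3, 4]  free=[FFFFF.......]
after append(a, 3) → a:[0, 5, 6, 7], b:[1, 2, 3, 4]  free=[FFFFFFFF....]
after truncate(b, 3) → a:[0, 5, 6, 7], b:[1, 2, 3]  free=[FFFF.FFF....]
after truncate(b, 2) → a:[0, 5, 6, 7], b:[1, 2]  free=[FFF..FFF....]
after create(c) → a:[0, 5, 6, 7], b:[1, 2], c:[3]  free=[FFFF.FFF....]
after append(c, 1) → a:[0, 5, 6, 7], b:[1, 2], c:[3, 4]  free=[FFFFFFFF....]

bitmap = FFFFFFFF....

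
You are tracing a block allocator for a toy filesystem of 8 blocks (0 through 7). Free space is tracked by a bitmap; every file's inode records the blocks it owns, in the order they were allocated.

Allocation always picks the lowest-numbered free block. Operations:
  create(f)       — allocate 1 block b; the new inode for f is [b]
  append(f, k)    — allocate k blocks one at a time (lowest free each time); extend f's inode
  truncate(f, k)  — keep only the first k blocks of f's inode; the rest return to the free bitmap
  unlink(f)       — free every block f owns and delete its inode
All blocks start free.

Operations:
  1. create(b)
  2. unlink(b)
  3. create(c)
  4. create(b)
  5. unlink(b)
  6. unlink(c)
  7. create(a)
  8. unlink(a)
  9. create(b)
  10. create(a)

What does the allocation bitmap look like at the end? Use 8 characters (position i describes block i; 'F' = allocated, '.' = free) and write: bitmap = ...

bitmap = FF......

  1. create(b)  ⇒  F.......  {b→[0]}
  2. unlink(b)  ⇒  ........  {}
  3. create(c)  ⇒  F.......  {c→[0]}
  4. create(b)  ⇒  FF......  {b→[1]; c→[0]}
  5. unlink(b)  ⇒  F.......  {c→[0]}
  6. unlink(c)  ⇒  ........  {}
  7. create(a)  ⇒  F.......  {a→[0]}
  8. unlink(a)  ⇒  ........  {}
  9. create(b)  ⇒  F.......  {b→[0]}
  10. create(a)  ⇒  FF......  {a→[1]; b→[0]}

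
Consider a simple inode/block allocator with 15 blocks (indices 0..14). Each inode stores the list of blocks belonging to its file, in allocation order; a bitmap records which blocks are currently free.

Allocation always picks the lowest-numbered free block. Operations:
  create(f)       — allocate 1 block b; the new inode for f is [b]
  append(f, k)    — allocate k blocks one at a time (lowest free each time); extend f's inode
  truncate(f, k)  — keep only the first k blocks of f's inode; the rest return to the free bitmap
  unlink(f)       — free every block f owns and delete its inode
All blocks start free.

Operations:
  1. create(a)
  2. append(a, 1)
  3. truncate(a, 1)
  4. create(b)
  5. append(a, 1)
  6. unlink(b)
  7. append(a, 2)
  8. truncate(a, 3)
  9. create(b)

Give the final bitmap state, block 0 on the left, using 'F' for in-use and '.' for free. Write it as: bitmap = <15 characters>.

create(a): bitmap=F.............. | a=[0]
append(a, 1): bitmap=FF............. | a=[0, 1]
truncate(a, 1): bitmap=F.............. | a=[0]
create(b): bitmap=FF............. | a=[0] b=[1]
append(a, 1): bitmap=FFF............ | a=[0, 2] b=[1]
unlink(b): bitmap=F.F............ | a=[0, 2]
append(a, 2): bitmap=FFFF........... | a=[0, 2, 1, 3]
truncate(a, 3): bitmap=FFF............ | a=[0, 2, 1]
create(b): bitmap=FFFF........... | a=[0, 2, 1] b=[3]

bitmap = FFFF...........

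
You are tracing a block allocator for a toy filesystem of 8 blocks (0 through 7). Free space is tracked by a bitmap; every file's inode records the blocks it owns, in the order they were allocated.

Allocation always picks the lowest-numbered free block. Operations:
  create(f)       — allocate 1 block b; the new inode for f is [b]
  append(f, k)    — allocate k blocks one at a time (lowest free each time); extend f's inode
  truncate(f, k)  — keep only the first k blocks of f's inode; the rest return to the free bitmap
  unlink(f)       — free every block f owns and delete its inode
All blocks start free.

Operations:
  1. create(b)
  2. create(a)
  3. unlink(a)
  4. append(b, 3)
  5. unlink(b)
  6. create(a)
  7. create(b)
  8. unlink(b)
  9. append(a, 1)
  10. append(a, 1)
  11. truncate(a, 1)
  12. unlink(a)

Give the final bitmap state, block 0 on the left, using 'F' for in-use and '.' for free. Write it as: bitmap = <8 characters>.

bitmap = ........

create(b): bitmap=F....... | b=[0]
create(a): bitmap=FF...... | a=[1] b=[0]
unlink(a): bitmap=F....... | b=[0]
append(b, 3): bitmap=FFFF.... | b=[0, 1, 2, 3]
unlink(b): bitmap=........ | 
create(a): bitmap=F....... | a=[0]
create(b): bitmap=FF...... | a=[0] b=[1]
unlink(b): bitmap=F....... | a=[0]
append(a, 1): bitmap=FF...... | a=[0, 1]
append(a, 1): bitmap=FFF..... | a=[0, 1, 2]
truncate(a, 1): bitmap=F....... | a=[0]
unlink(a): bitmap=........ | 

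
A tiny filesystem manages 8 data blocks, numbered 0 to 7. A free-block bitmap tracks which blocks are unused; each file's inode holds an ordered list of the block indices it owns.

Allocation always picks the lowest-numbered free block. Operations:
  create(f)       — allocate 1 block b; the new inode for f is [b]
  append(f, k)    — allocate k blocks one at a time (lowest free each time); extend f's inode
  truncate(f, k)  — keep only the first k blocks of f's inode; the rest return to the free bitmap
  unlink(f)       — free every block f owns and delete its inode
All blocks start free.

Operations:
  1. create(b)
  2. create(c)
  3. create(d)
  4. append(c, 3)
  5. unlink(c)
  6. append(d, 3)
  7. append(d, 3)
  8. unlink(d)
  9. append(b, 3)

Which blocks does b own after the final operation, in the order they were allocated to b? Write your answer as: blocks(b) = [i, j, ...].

blocks(b) = [0, 1, 2, 3]

  1. create(b)  ⇒  F.......  {b→[0]}
  2. create(c)  ⇒  FF......  {b→[0]; c→[1]}
  3. create(d)  ⇒  FFF.....  {b→[0]; c→[1]; d→[2]}
  4. append(c, 3)  ⇒  FFFFFF..  {b→[0]; c→[1, 3, 4, 5]; d→[2]}
  5. unlink(c)  ⇒  F.F.....  {b→[0]; d→[2]}
  6. append(d, 3)  ⇒  FFFFF...  {b→[0]; d→[2, 1, 3, 4]}
  7. append(d, 3)  ⇒  FFFFFFFF  {b→[0]; d→[2, 1, 3, 4, 5, 6, 7]}
  8. unlink(d)  ⇒  F.......  {b→[0]}
  9. append(b, 3)  ⇒  FFFF....  {b→[0, 1, 2, 3]}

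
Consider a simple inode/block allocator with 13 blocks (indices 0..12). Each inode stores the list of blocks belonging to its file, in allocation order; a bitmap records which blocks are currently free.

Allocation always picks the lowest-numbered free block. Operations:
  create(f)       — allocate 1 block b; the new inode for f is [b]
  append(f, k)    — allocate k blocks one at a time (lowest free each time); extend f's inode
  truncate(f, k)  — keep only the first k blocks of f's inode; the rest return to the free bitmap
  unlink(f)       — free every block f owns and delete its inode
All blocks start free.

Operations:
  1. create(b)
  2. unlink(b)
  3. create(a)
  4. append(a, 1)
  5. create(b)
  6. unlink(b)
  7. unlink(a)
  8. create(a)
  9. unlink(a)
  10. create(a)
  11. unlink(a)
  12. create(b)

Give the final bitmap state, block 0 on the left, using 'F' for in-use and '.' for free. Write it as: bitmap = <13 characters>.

bitmap = F............

  1. create(b)  ⇒  F............  {b→[0]}
  2. unlink(b)  ⇒  .............  {}
  3. create(a)  ⇒  F............  {a→[0]}
  4. append(a, 1)  ⇒  FF...........  {a→[0, 1]}
  5. create(b)  ⇒  FFF..........  {a→[0, 1]; b→[2]}
  6. unlink(b)  ⇒  FF...........  {a→[0, 1]}
  7. unlink(a)  ⇒  .............  {}
  8. create(a)  ⇒  F............  {a→[0]}
  9. unlink(a)  ⇒  .............  {}
  10. create(a)  ⇒  F............  {a→[0]}
  11. unlink(a)  ⇒  .............  {}
  12. create(b)  ⇒  F............  {b→[0]}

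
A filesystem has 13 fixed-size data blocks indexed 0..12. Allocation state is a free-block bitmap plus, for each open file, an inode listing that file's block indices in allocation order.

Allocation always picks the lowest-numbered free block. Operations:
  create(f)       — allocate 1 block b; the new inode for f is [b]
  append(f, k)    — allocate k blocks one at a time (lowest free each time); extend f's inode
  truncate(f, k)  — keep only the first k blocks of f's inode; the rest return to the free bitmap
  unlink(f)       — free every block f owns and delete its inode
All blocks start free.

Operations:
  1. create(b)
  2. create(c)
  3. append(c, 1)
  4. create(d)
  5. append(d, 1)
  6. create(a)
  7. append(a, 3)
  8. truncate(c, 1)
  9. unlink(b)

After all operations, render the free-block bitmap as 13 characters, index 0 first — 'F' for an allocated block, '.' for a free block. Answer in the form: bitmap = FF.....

after create(b) → b:[0]  free=[F............]
after create(c) → b:[0], c:[1]  free=[FF...........]
after append(c, 1) → b:[0], c:[1, 2]  free=[FFF..........]
after create(d) → b:[0], c:[1, 2], d:[3]  free=[FFFF.........]
after append(d, 1) → b:[0], c:[1, 2], d:[3, 4]  free=[FFFFF........]
after create(a) → a:[5], b:[0], c:[1, 2], d:[3, 4]  free=[FFFFFF.......]
after append(a, 3) → a:[5, 6, 7, 8], b:[0], c:[1, 2], d:[3, 4]  free=[FFFFFFFFF....]
after truncate(c, 1) → a:[5, 6, 7, 8], b:[0], c:[1], d:[3, 4]  free=[FF.FFFFFF....]
after unlink(b) → a:[5, 6, 7, 8], c:[1], d:[3, 4]  free=[.F.FFFFFF....]

bitmap = .F.FFFFFF....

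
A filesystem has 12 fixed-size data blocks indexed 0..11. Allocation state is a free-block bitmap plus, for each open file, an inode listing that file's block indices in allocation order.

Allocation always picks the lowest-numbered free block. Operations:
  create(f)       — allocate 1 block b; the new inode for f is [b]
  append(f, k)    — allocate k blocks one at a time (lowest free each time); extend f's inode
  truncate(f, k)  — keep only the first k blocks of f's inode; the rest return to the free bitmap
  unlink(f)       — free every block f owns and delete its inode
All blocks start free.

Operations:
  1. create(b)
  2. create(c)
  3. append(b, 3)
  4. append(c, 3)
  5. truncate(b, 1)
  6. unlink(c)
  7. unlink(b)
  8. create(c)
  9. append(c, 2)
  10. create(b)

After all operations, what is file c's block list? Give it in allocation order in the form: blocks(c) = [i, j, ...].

create(b): bitmap=F........... | b=[0]
create(c): bitmap=FF.......... | b=[0] c=[1]
append(b, 3): bitmap=FFFFF....... | b=[0, 2, 3, 4] c=[1]
append(c, 3): bitmap=FFFFFFFF.... | b=[0, 2, 3, 4] c=[1, 5, 6, 7]
truncate(b, 1): bitmap=FF...FFF.... | b=[0] c=[1, 5, 6, 7]
unlink(c): bitmap=F........... | b=[0]
unlink(b): bitmap=............ | 
create(c): bitmap=F........... | c=[0]
append(c, 2): bitmap=FFF......... | c=[0, 1, 2]
create(b): bitmap=FFFF........ | b=[3] c=[0, 1, 2]

blocks(c) = [0, 1, 2]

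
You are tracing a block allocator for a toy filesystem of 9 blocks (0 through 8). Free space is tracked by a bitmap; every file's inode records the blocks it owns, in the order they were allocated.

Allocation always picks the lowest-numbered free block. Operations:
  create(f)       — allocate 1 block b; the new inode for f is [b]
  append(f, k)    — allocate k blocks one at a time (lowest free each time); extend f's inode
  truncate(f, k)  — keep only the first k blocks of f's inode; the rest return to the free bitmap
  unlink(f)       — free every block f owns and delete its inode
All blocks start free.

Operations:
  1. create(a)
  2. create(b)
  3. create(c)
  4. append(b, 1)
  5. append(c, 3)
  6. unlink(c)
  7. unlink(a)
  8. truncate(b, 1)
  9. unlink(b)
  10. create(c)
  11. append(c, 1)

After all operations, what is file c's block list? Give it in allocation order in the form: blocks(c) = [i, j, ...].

blocks(c) = [0, 1]

after create(a) → a:[0]  free=[F........]
after create(b) → a:[0], b:[1]  free=[FF.......]
after create(c) → a:[0], b:[1], c:[2]  free=[FFF......]
after append(b, 1) → a:[0], b:[1, 3], c:[2]  free=[FFFF.....]
after append(c, 3) → a:[0], b:[1, 3], c:[2, 4, 5, 6]  free=[FFFFFFF..]
after unlink(c) → a:[0], b:[1, 3]  free=[FF.F.....]
after unlink(a) → b:[1, 3]  free=[.F.F.....]
after truncate(b, 1) → b:[1]  free=[.F.......]
after unlink(b) →   free=[.........]
after create(c) → c:[0]  free=[F........]
after append(c, 1) → c:[0, 1]  free=[FF.......]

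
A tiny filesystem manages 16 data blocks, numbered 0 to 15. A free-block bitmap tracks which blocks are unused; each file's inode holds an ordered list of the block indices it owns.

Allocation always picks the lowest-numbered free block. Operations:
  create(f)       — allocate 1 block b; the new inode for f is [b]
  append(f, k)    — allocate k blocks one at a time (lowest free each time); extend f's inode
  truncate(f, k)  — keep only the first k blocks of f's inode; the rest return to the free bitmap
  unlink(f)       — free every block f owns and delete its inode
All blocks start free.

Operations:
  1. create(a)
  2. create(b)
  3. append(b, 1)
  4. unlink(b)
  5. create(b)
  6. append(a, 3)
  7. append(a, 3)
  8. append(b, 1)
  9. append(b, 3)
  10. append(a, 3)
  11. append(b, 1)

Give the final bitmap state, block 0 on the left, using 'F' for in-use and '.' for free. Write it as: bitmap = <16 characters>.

bitmap = FFFFFFFFFFFFFFFF

after create(a) → a:[0]  free=[F...............]
after create(b) → a:[0], b:[1]  free=[FF..............]
after append(b, 1) → a:[0], b:[1, 2]  free=[FFF.............]
after unlink(b) → a:[0]  free=[F...............]
after create(b) → a:[0], b:[1]  free=[FF..............]
after append(a, 3) → a:[0, 2, 3, 4], b:[1]  free=[FFFFF...........]
after append(a, 3) → a:[0, 2, 3, 4, 5, 6, 7], b:[1]  free=[FFFFFFFF........]
after append(b, 1) → a:[0, 2, 3, 4, 5, 6, 7], b:[1, 8]  free=[FFFFFFFFF.......]
after append(b, 3) → a:[0, 2, 3, 4, 5, 6, 7], b:[1, 8, 9, 10, 11]  free=[FFFFFFFFFFFF....]
after append(a, 3) → a:[0, 2, 3, 4, 5, 6, 7, 12, 13, 14], b:[1, 8, 9, 10, 11]  free=[FFFFFFFFFFFFFFF.]
after append(b, 1) → a:[0, 2, 3, 4, 5, 6, 7, 12, 13, 14], b:[1, 8, 9, 10, 11, 15]  free=[FFFFFFFFFFFFFFFF]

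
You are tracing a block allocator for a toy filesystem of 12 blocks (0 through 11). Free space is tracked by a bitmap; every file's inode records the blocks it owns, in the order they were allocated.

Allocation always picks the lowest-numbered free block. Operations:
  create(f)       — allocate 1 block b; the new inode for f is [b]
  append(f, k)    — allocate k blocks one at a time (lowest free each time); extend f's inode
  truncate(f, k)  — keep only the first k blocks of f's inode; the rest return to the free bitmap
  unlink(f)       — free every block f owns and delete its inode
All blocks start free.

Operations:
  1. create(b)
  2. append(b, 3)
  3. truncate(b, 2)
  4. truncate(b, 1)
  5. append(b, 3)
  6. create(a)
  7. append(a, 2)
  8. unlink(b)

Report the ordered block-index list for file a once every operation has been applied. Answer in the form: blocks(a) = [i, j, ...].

blocks(a) = [4, 5, 6]

create(b): bitmap=F........... | b=[0]
append(b, 3): bitmap=FFFF........ | b=[0, 1, 2, 3]
truncate(b, 2): bitmap=FF.......... | b=[0, 1]
truncate(b, 1): bitmap=F........... | b=[0]
append(b, 3): bitmap=FFFF........ | b=[0, 1, 2, 3]
create(a): bitmap=FFFFF....... | a=[4] b=[0, 1, 2, 3]
append(a, 2): bitmap=FFFFFFF..... | a=[4, 5, 6] b=[0, 1, 2, 3]
unlink(b): bitmap=....FFF..... | a=[4, 5, 6]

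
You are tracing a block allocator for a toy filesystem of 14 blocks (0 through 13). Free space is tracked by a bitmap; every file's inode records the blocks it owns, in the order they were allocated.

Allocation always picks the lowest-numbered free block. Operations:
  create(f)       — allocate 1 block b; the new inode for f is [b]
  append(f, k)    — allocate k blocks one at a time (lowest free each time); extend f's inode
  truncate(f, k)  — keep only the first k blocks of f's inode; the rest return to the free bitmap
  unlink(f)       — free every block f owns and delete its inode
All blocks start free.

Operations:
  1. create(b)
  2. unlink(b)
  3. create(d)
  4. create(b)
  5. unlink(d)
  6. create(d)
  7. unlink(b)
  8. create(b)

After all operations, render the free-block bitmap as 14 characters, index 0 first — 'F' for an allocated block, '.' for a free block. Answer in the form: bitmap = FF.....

after create(b) → b:[0]  free=[F.............]
after unlink(b) →   free=[..............]
after create(d) → d:[0]  free=[F.............]
after create(b) → b:[1], d:[0]  free=[FF............]
after unlink(d) → b:[1]  free=[.F............]
after create(d) → b:[1], d:[0]  free=[FF............]
after unlink(b) → d:[0]  free=[F.............]
after create(b) → b:[1], d:[0]  free=[FF............]

bitmap = FF............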